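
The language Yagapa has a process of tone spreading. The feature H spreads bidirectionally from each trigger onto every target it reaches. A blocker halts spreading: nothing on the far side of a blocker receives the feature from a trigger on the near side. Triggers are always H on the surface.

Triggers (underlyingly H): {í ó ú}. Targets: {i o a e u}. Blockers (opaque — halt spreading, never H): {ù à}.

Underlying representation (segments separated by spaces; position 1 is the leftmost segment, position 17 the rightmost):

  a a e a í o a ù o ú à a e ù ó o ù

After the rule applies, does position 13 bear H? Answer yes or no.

From /í/ at 5 rightward: 6 /o/ → H; 7 /a/ → H; 8 /ù/ blocks.
From /í/ at 5 leftward: 4 /a/ → H; 3 /e/ → H; 2 /a/ → H; 1 /a/ → H; word edge.
From /ú/ at 10 rightward: 11 /à/ blocks.
From /ú/ at 10 leftward: 9 /o/ → H; 8 /ù/ blocks.
From /ó/ at 15 rightward: 16 /o/ → H; 17 /ù/ blocks.
From /ó/ at 15 leftward: 14 /ù/ blocks.
Targets with no active source: positions 12 13 stay [-high tone].
H positions on the surface: 1 2 3 4 5 6 7 9 10 15 16.

no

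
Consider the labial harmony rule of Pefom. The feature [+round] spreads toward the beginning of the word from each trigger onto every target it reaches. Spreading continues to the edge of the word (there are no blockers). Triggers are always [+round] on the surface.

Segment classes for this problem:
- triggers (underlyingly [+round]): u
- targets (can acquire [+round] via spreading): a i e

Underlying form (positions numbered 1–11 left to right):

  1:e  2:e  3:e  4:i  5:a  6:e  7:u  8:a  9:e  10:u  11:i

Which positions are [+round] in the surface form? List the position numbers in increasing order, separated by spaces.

From /u/ at 7 leftward: 6 /e/ → [+round]; 5 /a/ → [+round]; 4 /i/ → [+round]; 3 /e/ → [+round]; 2 /e/ → [+round]; 1 /e/ → [+round]; word edge.
From /u/ at 10 leftward: 9 /e/ → [+round]; 8 /a/ → [+round]; 7 /u/ is itself a trigger — this domain ends here.
Target with no active source: position 11 stays [-round].

1 2 3 4 5 6 7 8 9 10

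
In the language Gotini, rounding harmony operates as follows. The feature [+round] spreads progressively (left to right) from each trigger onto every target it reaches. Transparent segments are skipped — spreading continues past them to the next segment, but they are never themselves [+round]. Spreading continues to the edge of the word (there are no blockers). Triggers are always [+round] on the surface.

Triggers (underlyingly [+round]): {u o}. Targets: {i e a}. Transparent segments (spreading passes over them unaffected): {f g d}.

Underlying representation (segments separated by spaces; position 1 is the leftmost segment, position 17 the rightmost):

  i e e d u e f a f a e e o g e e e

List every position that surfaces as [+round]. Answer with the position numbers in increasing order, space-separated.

From /u/ at 5 rightward: 6 /e/ → [+round]; 7 /f/ transparent; 8 /a/ → [+round]; 9 /f/ transparent; 10 /a/ → [+round]; 11 /e/ → [+round]; 12 /e/ → [+round]; 13 /o/ is itself a trigger — this domain ends here.
From /o/ at 13 rightward: 14 /g/ transparent; 15 /e/ → [+round]; 16 /e/ → [+round]; 17 /e/ → [+round]; word edge.
Targets with no active source: positions 1 2 3 stay [-round].

5 6 8 10 11 12 13 15 16 17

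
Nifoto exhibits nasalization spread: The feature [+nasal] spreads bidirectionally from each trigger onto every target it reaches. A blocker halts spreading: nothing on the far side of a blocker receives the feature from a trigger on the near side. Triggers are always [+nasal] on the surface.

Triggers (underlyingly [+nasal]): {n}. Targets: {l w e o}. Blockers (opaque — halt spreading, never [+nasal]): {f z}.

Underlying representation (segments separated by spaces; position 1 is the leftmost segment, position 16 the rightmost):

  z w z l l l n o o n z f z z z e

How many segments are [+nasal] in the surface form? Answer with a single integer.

7

From /n/ at 7 rightward: 8 /o/ → [+nasal]; 9 /o/ → [+nasal]; 10 /n/ is itself a trigger — this domain ends here.
From /n/ at 7 leftward: 6 /l/ → [+nasal]; 5 /l/ → [+nasal]; 4 /l/ → [+nasal]; 3 /z/ blocks.
From /n/ at 10 rightward: 11 /z/ blocks.
From /n/ at 10 leftward: 9 /o/ → [+nasal]; 8 /o/ → [+nasal]; 7 /n/ is itself a trigger — this domain ends here.
Targets with no active source: positions 2 16 stay [-nasal].
[+nasal] positions on the surface: 4 5 6 7 8 9 10.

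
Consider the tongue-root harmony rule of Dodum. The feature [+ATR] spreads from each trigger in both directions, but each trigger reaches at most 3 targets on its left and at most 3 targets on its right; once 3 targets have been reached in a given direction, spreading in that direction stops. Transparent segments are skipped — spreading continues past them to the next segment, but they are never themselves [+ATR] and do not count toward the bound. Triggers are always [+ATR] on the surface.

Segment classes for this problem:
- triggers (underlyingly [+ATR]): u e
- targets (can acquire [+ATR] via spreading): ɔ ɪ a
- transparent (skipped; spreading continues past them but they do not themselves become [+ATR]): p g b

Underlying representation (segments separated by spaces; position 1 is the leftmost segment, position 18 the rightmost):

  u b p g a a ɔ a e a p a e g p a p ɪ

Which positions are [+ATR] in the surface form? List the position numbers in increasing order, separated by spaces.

From /u/ at 1 rightward: 2 /b/ transparent; 3 /p/ transparent; 4 /g/ transparent; 5 /a/ → [+ATR]; 6 /a/ → [+ATR]; 7 /ɔ/ → [+ATR]; bound reached.
From /u/ at 1 leftward: word edge.
From /e/ at 9 rightward: 10 /a/ → [+ATR]; 11 /p/ transparent; 12 /a/ → [+ATR]; 13 /e/ is itself a trigger — this domain ends here.
From /e/ at 9 leftward: 8 /a/ → [+ATR]; 7 /ɔ/ → [+ATR]; 6 /a/ → [+ATR]; bound reached.
From /e/ at 13 rightward: 14 /g/ transparent; 15 /p/ transparent; 16 /a/ → [+ATR]; 17 /p/ transparent; 18 /ɪ/ → [+ATR]; word edge.
From /e/ at 13 leftward: 12 /a/ → [+ATR]; 11 /p/ transparent; 10 /a/ → [+ATR]; 9 /e/ is itself a trigger — this domain ends here.

1 5 6 7 8 9 10 12 13 16 18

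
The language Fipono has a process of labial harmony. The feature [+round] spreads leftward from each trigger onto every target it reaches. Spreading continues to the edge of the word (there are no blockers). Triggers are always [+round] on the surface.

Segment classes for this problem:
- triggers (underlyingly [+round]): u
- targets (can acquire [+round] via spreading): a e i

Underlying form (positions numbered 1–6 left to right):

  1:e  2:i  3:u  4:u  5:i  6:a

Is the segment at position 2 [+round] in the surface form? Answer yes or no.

yes

From /u/ at 3 leftward: 2 /i/ → [+round]; 1 /e/ → [+round]; word edge.
From /u/ at 4 leftward: 3 /u/ is itself a trigger — this domain ends here.
Targets with no active source: positions 5 6 stay [-round].
[+round] positions on the surface: 1 2 3 4.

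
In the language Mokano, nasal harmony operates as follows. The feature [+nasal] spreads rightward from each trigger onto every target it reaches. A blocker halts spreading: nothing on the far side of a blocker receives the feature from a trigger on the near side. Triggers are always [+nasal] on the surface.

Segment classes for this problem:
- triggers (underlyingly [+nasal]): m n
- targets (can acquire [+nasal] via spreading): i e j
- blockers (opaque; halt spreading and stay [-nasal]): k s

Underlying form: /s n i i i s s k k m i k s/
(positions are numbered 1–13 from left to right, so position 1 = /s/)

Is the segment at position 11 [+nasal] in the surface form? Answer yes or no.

From /n/ at 2 rightward: 3 /i/ → [+nasal]; 4 /i/ → [+nasal]; 5 /i/ → [+nasal]; 6 /s/ blocks.
From /m/ at 10 rightward: 11 /i/ → [+nasal]; 12 /k/ blocks.
[+nasal] positions on the surface: 2 3 4 5 10 11.

yes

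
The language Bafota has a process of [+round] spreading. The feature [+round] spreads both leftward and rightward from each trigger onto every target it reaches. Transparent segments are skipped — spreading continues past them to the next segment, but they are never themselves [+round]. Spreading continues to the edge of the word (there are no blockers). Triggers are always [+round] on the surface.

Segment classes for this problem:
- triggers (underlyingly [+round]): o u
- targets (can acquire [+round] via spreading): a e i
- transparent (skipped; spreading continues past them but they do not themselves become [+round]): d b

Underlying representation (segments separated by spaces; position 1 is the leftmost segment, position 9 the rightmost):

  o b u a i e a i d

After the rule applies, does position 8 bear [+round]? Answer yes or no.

yes

From /o/ at 1 rightward: 2 /b/ transparent; 3 /u/ is itself a trigger — this domain ends here.
From /o/ at 1 leftward: word edge.
From /u/ at 3 rightward: 4 /a/ → [+round]; 5 /i/ → [+round]; 6 /e/ → [+round]; 7 /a/ → [+round]; 8 /i/ → [+round]; 9 /d/ transparent; word edge.
From /u/ at 3 leftward: 2 /b/ transparent; 1 /o/ is itself a trigger — this domain ends here.
[+round] positions on the surface: 1 3 4 5 6 7 8.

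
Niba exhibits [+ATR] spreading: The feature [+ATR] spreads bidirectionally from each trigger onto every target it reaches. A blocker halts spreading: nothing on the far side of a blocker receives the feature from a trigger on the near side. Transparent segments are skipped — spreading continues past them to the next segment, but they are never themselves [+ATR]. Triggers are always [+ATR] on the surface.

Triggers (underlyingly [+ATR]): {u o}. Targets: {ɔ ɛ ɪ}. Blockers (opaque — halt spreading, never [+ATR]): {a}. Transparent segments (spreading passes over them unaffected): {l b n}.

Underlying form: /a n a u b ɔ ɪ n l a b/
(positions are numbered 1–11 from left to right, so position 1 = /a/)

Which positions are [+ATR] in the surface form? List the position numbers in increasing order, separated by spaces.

4 6 7

From /u/ at 4 rightward: 5 /b/ transparent; 6 /ɔ/ → [+ATR]; 7 /ɪ/ → [+ATR]; 8 /n/ transparent; 9 /l/ transparent; 10 /a/ blocks.
From /u/ at 4 leftward: 3 /a/ blocks.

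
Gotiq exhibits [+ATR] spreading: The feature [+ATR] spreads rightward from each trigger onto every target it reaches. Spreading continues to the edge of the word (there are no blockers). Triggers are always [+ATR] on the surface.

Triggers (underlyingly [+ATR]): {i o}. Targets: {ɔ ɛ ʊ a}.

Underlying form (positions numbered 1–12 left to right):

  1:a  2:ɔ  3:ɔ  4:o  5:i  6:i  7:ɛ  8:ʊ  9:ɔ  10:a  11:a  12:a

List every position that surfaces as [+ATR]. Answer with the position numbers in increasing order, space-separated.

4 5 6 7 8 9 10 11 12

From /o/ at 4 rightward: 5 /i/ is itself a trigger — this domain ends here.
From /i/ at 5 rightward: 6 /i/ is itself a trigger — this domain ends here.
From /i/ at 6 rightward: 7 /ɛ/ → [+ATR]; 8 /ʊ/ → [+ATR]; 9 /ɔ/ → [+ATR]; 10 /a/ → [+ATR]; 11 /a/ → [+ATR]; 12 /a/ → [+ATR]; word edge.
Targets with no active source: positions 1 2 3 stay [-ATR].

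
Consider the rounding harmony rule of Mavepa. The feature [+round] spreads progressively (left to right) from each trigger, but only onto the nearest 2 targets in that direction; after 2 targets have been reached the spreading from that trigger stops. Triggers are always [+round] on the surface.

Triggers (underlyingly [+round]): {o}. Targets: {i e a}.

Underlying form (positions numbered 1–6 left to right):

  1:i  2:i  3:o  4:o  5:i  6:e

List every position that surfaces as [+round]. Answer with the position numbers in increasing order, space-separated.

From /o/ at 3 rightward: 4 /o/ is itself a trigger — this domain ends here.
From /o/ at 4 rightward: 5 /i/ → [+round]; 6 /e/ → [+round]; bound reached.
Targets with no active source: positions 1 2 stay [-round].

3 4 5 6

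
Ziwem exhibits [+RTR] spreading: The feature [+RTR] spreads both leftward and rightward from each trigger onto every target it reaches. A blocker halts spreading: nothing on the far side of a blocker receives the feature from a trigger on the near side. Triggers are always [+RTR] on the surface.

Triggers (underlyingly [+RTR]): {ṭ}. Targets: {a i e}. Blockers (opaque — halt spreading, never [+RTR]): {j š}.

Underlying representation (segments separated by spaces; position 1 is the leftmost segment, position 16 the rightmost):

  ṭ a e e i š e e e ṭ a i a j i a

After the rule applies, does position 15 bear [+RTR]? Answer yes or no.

From /ṭ/ at 1 rightward: 2 /a/ → [+RTR]; 3 /e/ → [+RTR]; 4 /e/ → [+RTR]; 5 /i/ → [+RTR]; 6 /š/ blocks.
From /ṭ/ at 1 leftward: word edge.
From /ṭ/ at 10 rightward: 11 /a/ → [+RTR]; 12 /i/ → [+RTR]; 13 /a/ → [+RTR]; 14 /j/ blocks.
From /ṭ/ at 10 leftward: 9 /e/ → [+RTR]; 8 /e/ → [+RTR]; 7 /e/ → [+RTR]; 6 /š/ blocks.
Targets with no active source: positions 15 16 stay [-emphatic].
[+RTR] positions on the surface: 1 2 3 4 5 7 8 9 10 11 12 13.

no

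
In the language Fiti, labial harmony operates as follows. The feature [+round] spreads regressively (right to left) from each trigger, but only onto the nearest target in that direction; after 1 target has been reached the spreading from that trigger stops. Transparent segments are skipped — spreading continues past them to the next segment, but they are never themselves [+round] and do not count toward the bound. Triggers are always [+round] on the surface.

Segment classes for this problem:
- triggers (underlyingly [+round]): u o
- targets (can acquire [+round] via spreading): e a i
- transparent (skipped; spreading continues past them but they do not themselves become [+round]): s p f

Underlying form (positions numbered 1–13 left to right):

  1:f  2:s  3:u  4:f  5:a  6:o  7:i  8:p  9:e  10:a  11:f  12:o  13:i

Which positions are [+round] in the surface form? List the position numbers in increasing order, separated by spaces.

From /u/ at 3 leftward: 2 /s/ transparent; 1 /f/ transparent; word edge.
From /o/ at 6 leftward: 5 /a/ → [+round]; bound reached.
From /o/ at 12 leftward: 11 /f/ transparent; 10 /a/ → [+round]; bound reached.
Targets with no active source: positions 7 9 13 stay [-round].

3 5 6 10 12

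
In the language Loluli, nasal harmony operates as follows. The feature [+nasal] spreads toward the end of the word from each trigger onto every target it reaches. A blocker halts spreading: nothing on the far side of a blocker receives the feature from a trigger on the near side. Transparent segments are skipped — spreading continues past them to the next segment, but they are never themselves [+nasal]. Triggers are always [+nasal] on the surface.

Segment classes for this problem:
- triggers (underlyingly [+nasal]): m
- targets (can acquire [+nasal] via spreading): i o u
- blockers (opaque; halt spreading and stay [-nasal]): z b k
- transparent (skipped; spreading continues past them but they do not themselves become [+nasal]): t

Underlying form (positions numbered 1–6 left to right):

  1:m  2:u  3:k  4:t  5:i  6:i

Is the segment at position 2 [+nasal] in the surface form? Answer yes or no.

yes

From /m/ at 1 rightward: 2 /u/ → [+nasal]; 3 /k/ blocks.
Targets with no active source: positions 5 6 stay [-nasal].
[+nasal] positions on the surface: 1 2.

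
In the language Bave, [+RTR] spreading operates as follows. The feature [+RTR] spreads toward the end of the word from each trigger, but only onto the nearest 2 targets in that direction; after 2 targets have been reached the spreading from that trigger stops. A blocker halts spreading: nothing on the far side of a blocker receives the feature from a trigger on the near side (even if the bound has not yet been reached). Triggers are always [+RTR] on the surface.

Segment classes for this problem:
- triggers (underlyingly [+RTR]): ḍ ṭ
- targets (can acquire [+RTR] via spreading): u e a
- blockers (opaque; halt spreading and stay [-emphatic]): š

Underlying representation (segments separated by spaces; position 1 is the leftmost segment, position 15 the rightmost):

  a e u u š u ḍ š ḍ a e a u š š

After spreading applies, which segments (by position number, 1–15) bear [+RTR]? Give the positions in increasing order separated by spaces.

From /ḍ/ at 7 rightward: 8 /š/ blocks.
From /ḍ/ at 9 rightward: 10 /a/ → [+RTR]; 11 /e/ → [+RTR]; bound reached.
Targets with no active source: positions 1 2 3 4 6 12 13 stay [-emphatic].

7 9 10 11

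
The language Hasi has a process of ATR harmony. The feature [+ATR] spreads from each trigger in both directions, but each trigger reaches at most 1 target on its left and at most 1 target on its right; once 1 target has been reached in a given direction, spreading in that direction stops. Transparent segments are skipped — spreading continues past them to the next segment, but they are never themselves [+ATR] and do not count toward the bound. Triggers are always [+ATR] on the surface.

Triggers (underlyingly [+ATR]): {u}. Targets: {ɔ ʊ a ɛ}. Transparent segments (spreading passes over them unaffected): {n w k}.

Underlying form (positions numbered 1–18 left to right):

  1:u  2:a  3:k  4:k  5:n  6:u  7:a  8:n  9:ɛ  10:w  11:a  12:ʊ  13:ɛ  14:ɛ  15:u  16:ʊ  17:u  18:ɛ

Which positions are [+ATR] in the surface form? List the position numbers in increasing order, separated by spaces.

1 2 6 7 14 15 16 17 18

From /u/ at 1 rightward: 2 /a/ → [+ATR]; bound reached.
From /u/ at 1 leftward: word edge.
From /u/ at 6 rightward: 7 /a/ → [+ATR]; bound reached.
From /u/ at 6 leftward: 5 /n/ transparent; 4 /k/ transparent; 3 /k/ transparent; 2 /a/ → [+ATR]; bound reached.
From /u/ at 15 rightward: 16 /ʊ/ → [+ATR]; bound reached.
From /u/ at 15 leftward: 14 /ɛ/ → [+ATR]; bound reached.
From /u/ at 17 rightward: 18 /ɛ/ → [+ATR]; bound reached.
From /u/ at 17 leftward: 16 /ʊ/ → [+ATR]; bound reached.
Targets with no active source: positions 9 11 12 13 stay [-ATR].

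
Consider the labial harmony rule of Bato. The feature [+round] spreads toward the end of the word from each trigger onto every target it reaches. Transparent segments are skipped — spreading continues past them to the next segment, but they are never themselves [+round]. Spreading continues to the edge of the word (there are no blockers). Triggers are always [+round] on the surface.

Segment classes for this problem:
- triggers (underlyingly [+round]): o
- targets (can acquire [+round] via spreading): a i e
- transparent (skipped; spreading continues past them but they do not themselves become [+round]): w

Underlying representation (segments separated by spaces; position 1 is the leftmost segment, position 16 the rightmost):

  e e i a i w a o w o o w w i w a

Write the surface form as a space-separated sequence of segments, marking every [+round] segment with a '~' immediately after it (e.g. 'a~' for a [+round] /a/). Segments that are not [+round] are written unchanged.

From /o/ at 8 rightward: 9 /w/ transparent; 10 /o/ is itself a trigger — this domain ends here.
From /o/ at 10 rightward: 11 /o/ is itself a trigger — this domain ends here.
From /o/ at 11 rightward: 12 /w/ transparent; 13 /w/ transparent; 14 /i/ → [+round]; 15 /w/ transparent; 16 /a/ → [+round]; word edge.
Targets with no active source: positions 1 2 3 4 5 7 stay [-round].
[+round] positions on the surface: 8 10 11 14 16.

e e i a i w a o~ w o~ o~ w w i~ w a~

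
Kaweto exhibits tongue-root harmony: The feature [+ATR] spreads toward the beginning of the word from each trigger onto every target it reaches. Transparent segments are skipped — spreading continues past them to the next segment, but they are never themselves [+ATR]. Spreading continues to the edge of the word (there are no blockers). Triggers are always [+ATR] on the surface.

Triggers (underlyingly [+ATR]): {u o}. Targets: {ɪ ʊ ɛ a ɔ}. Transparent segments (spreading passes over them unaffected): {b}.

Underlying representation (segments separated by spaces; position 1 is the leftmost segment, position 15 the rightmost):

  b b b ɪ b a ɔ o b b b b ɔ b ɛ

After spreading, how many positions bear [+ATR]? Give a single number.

From /o/ at 8 leftward: 7 /ɔ/ → [+ATR]; 6 /a/ → [+ATR]; 5 /b/ transparent; 4 /ɪ/ → [+ATR]; 3 /b/ transparent; 2 /b/ transparent; 1 /b/ transparent; word edge.
Targets with no active source: positions 13 15 stay [-ATR].
[+ATR] positions on the surface: 4 6 7 8.

4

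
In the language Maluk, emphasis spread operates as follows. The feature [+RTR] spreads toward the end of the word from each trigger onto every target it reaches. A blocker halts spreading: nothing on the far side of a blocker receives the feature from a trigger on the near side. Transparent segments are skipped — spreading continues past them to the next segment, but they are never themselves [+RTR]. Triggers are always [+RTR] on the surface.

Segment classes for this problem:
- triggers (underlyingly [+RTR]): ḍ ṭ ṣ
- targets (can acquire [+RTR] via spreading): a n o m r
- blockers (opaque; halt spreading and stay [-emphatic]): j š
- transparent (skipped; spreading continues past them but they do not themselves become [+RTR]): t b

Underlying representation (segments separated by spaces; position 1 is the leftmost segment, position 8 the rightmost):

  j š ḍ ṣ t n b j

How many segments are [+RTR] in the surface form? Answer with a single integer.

3

From /ḍ/ at 3 rightward: 4 /ṣ/ is itself a trigger — this domain ends here.
From /ṣ/ at 4 rightward: 5 /t/ transparent; 6 /n/ → [+RTR]; 7 /b/ transparent; 8 /j/ blocks.
[+RTR] positions on the surface: 3 4 6.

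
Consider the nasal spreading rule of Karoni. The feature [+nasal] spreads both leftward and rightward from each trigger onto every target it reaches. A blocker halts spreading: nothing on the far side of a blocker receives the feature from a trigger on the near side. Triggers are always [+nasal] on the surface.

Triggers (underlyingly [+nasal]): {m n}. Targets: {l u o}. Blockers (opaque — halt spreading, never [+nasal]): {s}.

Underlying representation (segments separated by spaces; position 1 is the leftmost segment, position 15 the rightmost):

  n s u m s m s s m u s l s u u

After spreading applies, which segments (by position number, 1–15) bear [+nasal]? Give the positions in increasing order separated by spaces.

1 3 4 6 9 10

From /n/ at 1 rightward: 2 /s/ blocks.
From /n/ at 1 leftward: word edge.
From /m/ at 4 rightward: 5 /s/ blocks.
From /m/ at 4 leftward: 3 /u/ → [+nasal]; 2 /s/ blocks.
From /m/ at 6 rightward: 7 /s/ blocks.
From /m/ at 6 leftward: 5 /s/ blocks.
From /m/ at 9 rightward: 10 /u/ → [+nasal]; 11 /s/ blocks.
From /m/ at 9 leftward: 8 /s/ blocks.
Targets with no active source: positions 12 14 15 stay [-nasal].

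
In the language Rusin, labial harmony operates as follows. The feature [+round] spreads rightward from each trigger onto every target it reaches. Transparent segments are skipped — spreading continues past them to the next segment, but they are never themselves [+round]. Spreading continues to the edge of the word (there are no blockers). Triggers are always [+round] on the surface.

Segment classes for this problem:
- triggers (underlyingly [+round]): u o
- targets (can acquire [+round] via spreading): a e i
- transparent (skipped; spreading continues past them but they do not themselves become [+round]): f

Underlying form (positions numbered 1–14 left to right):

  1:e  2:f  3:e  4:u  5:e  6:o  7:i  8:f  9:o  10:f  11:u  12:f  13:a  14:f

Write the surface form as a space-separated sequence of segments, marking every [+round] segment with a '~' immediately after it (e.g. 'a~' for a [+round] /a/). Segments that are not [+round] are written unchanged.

e f e u~ e~ o~ i~ f o~ f u~ f a~ f

From /u/ at 4 rightward: 5 /e/ → [+round]; 6 /o/ is itself a trigger — this domain ends here.
From /o/ at 6 rightward: 7 /i/ → [+round]; 8 /f/ transparent; 9 /o/ is itself a trigger — this domain ends here.
From /o/ at 9 rightward: 10 /f/ transparent; 11 /u/ is itself a trigger — this domain ends here.
From /u/ at 11 rightward: 12 /f/ transparent; 13 /a/ → [+round]; 14 /f/ transparent; word edge.
Targets with no active source: positions 1 3 stay [-round].
[+round] positions on the surface: 4 5 6 7 9 11 13.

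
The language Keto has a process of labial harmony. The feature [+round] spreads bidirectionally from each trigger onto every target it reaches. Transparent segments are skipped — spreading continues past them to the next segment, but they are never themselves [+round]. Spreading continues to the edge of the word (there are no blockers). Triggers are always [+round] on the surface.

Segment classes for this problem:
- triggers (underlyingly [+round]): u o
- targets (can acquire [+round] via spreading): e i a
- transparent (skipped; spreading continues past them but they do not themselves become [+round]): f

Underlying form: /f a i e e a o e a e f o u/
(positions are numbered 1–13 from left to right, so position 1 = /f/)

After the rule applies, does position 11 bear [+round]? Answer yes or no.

no

From /o/ at 7 rightward: 8 /e/ → [+round]; 9 /a/ → [+round]; 10 /e/ → [+round]; 11 /f/ transparent; 12 /o/ is itself a trigger — this domain ends here.
From /o/ at 7 leftward: 6 /a/ → [+round]; 5 /e/ → [+round]; 4 /e/ → [+round]; 3 /i/ → [+round]; 2 /a/ → [+round]; 1 /f/ transparent; word edge.
From /o/ at 12 rightward: 13 /u/ is itself a trigger — this domain ends here.
From /o/ at 12 leftward: 11 /f/ transparent; 10 /e/ → [+round]; 9 /a/ → [+round]; 8 /e/ → [+round]; 7 /o/ is itself a trigger — this domain ends here.
From /u/ at 13 rightward: word edge.
From /u/ at 13 leftward: 12 /o/ is itself a trigger — this domain ends here.
[+round] positions on the surface: 2 3 4 5 6 7 8 9 10 12 13.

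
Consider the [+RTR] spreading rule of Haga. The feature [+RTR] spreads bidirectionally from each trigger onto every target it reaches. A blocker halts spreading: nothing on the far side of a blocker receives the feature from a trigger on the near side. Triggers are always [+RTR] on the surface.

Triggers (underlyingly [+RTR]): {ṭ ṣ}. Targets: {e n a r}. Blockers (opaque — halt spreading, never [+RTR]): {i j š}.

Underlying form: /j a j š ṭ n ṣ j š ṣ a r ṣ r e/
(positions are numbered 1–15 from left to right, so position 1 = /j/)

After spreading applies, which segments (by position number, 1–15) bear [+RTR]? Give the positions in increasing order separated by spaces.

5 6 7 10 11 12 13 14 15

From /ṭ/ at 5 rightward: 6 /n/ → [+RTR]; 7 /ṣ/ is itself a trigger — this domain ends here.
From /ṭ/ at 5 leftward: 4 /š/ blocks.
From /ṣ/ at 7 rightward: 8 /j/ blocks.
From /ṣ/ at 7 leftward: 6 /n/ → [+RTR]; 5 /ṭ/ is itself a trigger — this domain ends here.
From /ṣ/ at 10 rightward: 11 /a/ → [+RTR]; 12 /r/ → [+RTR]; 13 /ṣ/ is itself a trigger — this domain ends here.
From /ṣ/ at 10 leftward: 9 /š/ blocks.
From /ṣ/ at 13 rightward: 14 /r/ → [+RTR]; 15 /e/ → [+RTR]; word edge.
From /ṣ/ at 13 leftward: 12 /r/ → [+RTR]; 11 /a/ → [+RTR]; 10 /ṣ/ is itself a trigger — this domain ends here.
Target with no active source: position 2 stays [-emphatic].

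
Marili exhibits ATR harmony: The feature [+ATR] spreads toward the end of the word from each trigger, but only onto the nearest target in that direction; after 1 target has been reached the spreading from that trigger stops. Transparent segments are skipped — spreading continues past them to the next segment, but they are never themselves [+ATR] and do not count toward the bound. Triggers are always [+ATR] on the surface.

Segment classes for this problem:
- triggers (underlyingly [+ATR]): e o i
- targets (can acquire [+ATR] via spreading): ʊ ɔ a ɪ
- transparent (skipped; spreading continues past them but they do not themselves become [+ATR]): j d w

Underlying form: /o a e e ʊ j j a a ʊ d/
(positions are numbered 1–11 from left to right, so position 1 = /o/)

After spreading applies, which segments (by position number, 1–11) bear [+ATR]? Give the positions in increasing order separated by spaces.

From /o/ at 1 rightward: 2 /a/ → [+ATR]; bound reached.
From /e/ at 3 rightward: 4 /e/ is itself a trigger — this domain ends here.
From /e/ at 4 rightward: 5 /ʊ/ → [+ATR]; bound reached.
Targets with no active source: positions 8 9 10 stay [-ATR].

1 2 3 4 5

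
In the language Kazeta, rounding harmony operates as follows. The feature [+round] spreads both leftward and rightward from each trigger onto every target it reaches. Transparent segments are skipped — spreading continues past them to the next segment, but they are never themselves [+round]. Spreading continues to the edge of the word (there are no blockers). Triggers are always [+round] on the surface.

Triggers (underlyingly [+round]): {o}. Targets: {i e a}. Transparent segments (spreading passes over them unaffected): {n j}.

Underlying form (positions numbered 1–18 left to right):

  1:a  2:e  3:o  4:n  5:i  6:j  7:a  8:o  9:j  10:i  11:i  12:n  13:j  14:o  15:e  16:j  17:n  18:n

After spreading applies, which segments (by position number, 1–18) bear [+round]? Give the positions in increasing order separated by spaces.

From /o/ at 3 rightward: 4 /n/ transparent; 5 /i/ → [+round]; 6 /j/ transparent; 7 /a/ → [+round]; 8 /o/ is itself a trigger — this domain ends here.
From /o/ at 3 leftward: 2 /e/ → [+round]; 1 /a/ → [+round]; word edge.
From /o/ at 8 rightward: 9 /j/ transparent; 10 /i/ → [+round]; 11 /i/ → [+round]; 12 /n/ transparent; 13 /j/ transparent; 14 /o/ is itself a trigger — this domain ends here.
From /o/ at 8 leftward: 7 /a/ → [+round]; 6 /j/ transparent; 5 /i/ → [+round]; 4 /n/ transparent; 3 /o/ is itself a trigger — this domain ends here.
From /o/ at 14 rightward: 15 /e/ → [+round]; 16 /j/ transparent; 17 /n/ transparent; 18 /n/ transparent; word edge.
From /o/ at 14 leftward: 13 /j/ transparent; 12 /n/ transparent; 11 /i/ → [+round]; 10 /i/ → [+round]; 9 /j/ transparent; 8 /o/ is itself a trigger — this domain ends here.

1 2 3 5 7 8 10 11 14 15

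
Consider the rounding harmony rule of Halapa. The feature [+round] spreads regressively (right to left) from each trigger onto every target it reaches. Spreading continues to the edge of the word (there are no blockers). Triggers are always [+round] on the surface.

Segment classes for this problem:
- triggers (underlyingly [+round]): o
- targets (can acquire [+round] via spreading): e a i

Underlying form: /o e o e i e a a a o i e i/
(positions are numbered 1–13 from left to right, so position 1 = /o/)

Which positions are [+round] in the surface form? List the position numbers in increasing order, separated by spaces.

From /o/ at 1 leftward: word edge.
From /o/ at 3 leftward: 2 /e/ → [+round]; 1 /o/ is itself a trigger — this domain ends here.
From /o/ at 10 leftward: 9 /a/ → [+round]; 8 /a/ → [+round]; 7 /a/ → [+round]; 6 /e/ → [+round]; 5 /i/ → [+round]; 4 /e/ → [+round]; 3 /o/ is itself a trigger — this domain ends here.
Targets with no active source: positions 11 12 13 stay [-round].

1 2 3 4 5 6 7 8 9 10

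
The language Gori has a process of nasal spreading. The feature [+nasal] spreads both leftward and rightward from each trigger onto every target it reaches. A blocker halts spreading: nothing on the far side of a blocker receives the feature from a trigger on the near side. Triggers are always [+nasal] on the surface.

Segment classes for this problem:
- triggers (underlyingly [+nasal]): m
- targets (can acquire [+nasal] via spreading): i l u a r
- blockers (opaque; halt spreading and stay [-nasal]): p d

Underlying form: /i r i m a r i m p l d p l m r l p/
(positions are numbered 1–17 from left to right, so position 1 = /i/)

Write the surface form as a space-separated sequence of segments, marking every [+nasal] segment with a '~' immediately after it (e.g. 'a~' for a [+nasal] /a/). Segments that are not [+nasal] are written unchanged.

i~ r~ i~ m~ a~ r~ i~ m~ p l d p l~ m~ r~ l~ p

From /m/ at 4 rightward: 5 /a/ → [+nasal]; 6 /r/ → [+nasal]; 7 /i/ → [+nasal]; 8 /m/ is itself a trigger — this domain ends here.
From /m/ at 4 leftward: 3 /i/ → [+nasal]; 2 /r/ → [+nasal]; 1 /i/ → [+nasal]; word edge.
From /m/ at 8 rightward: 9 /p/ blocks.
From /m/ at 8 leftward: 7 /i/ → [+nasal]; 6 /r/ → [+nasal]; 5 /a/ → [+nasal]; 4 /m/ is itself a trigger — this domain ends here.
From /m/ at 14 rightward: 15 /r/ → [+nasal]; 16 /l/ → [+nasal]; 17 /p/ blocks.
From /m/ at 14 leftward: 13 /l/ → [+nasal]; 12 /p/ blocks.
Target with no active source: position 10 stays [-nasal].
[+nasal] positions on the surface: 1 2 3 4 5 6 7 8 13 14 15 16.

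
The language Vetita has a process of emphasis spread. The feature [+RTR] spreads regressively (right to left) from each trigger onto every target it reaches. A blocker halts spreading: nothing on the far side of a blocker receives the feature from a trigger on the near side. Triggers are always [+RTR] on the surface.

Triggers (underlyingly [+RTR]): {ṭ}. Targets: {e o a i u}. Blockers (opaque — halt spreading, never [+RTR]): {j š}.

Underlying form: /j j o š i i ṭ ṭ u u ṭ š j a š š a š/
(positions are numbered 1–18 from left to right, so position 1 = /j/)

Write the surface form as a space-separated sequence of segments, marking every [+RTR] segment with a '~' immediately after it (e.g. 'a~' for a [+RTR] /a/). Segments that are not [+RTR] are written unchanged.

From /ṭ/ at 7 leftward: 6 /i/ → [+RTR]; 5 /i/ → [+RTR]; 4 /š/ blocks.
From /ṭ/ at 8 leftward: 7 /ṭ/ is itself a trigger — this domain ends here.
From /ṭ/ at 11 leftward: 10 /u/ → [+RTR]; 9 /u/ → [+RTR]; 8 /ṭ/ is itself a trigger — this domain ends here.
Targets with no active source: positions 3 14 17 stay [-emphatic].
[+RTR] positions on the surface: 5 6 7 8 9 10 11.

j j o š i~ i~ ṭ~ ṭ~ u~ u~ ṭ~ š j a š š a š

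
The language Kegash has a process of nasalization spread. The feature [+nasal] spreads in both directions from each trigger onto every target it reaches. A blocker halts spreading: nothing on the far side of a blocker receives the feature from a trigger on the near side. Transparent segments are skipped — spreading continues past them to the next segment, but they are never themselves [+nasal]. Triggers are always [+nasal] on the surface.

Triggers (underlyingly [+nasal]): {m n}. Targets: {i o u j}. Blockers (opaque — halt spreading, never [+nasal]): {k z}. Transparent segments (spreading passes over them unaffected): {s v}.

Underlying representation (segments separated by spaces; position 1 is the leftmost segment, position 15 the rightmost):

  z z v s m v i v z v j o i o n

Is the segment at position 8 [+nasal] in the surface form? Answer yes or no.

no

From /m/ at 5 rightward: 6 /v/ transparent; 7 /i/ → [+nasal]; 8 /v/ transparent; 9 /z/ blocks.
From /m/ at 5 leftward: 4 /s/ transparent; 3 /v/ transparent; 2 /z/ blocks.
From /n/ at 15 rightward: word edge.
From /n/ at 15 leftward: 14 /o/ → [+nasal]; 13 /i/ → [+nasal]; 12 /o/ → [+nasal]; 11 /j/ → [+nasal]; 10 /v/ transparent; 9 /z/ blocks.
[+nasal] positions on the surface: 5 7 11 12 13 14 15.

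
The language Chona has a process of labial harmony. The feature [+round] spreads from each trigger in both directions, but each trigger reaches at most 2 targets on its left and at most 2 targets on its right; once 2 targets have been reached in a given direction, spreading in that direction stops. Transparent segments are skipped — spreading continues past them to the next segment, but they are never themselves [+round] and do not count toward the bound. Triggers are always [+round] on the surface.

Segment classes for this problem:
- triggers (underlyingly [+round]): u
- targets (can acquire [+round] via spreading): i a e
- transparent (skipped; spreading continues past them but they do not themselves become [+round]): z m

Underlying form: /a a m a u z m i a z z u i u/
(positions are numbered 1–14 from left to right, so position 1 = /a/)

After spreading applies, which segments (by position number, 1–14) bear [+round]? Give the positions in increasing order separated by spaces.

2 4 5 8 9 12 13 14

From /u/ at 5 rightward: 6 /z/ transparent; 7 /m/ transparent; 8 /i/ → [+round]; 9 /a/ → [+round]; bound reached.
From /u/ at 5 leftward: 4 /a/ → [+round]; 3 /m/ transparent; 2 /a/ → [+round]; bound reached.
From /u/ at 12 rightward: 13 /i/ → [+round]; 14 /u/ is itself a trigger — this domain ends here.
From /u/ at 12 leftward: 11 /z/ transparent; 10 /z/ transparent; 9 /a/ → [+round]; 8 /i/ → [+round]; bound reached.
From /u/ at 14 rightward: word edge.
From /u/ at 14 leftward: 13 /i/ → [+round]; 12 /u/ is itself a trigger — this domain ends here.
Target with no active source: position 1 stays [-round].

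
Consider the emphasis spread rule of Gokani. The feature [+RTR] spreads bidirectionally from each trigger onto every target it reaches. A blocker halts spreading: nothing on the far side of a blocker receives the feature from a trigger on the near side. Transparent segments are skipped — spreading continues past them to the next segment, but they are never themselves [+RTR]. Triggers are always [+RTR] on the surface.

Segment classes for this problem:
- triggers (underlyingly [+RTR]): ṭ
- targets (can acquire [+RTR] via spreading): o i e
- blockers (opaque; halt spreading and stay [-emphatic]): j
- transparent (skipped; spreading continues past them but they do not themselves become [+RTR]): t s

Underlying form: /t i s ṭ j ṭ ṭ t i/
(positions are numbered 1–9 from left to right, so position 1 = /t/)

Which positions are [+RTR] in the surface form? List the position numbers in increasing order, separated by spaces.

2 4 6 7 9

From /ṭ/ at 4 rightward: 5 /j/ blocks.
From /ṭ/ at 4 leftward: 3 /s/ transparent; 2 /i/ → [+RTR]; 1 /t/ transparent; word edge.
From /ṭ/ at 6 rightward: 7 /ṭ/ is itself a trigger — this domain ends here.
From /ṭ/ at 6 leftward: 5 /j/ blocks.
From /ṭ/ at 7 rightward: 8 /t/ transparent; 9 /i/ → [+RTR]; word edge.
From /ṭ/ at 7 leftward: 6 /ṭ/ is itself a trigger — this domain ends here.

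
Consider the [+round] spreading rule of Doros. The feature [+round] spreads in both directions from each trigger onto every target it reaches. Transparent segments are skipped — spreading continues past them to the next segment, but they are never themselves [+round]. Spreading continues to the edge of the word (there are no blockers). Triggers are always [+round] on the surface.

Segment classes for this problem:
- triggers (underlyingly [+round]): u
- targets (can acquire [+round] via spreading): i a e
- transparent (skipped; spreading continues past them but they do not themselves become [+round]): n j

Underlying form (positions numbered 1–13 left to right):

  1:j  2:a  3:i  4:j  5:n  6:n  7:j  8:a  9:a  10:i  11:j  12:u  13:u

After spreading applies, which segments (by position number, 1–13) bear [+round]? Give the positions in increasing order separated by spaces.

From /u/ at 12 rightward: 13 /u/ is itself a trigger — this domain ends here.
From /u/ at 12 leftward: 11 /j/ transparent; 10 /i/ → [+round]; 9 /a/ → [+round]; 8 /a/ → [+round]; 7 /j/ transparent; 6 /n/ transparent; 5 /n/ transparent; 4 /j/ transparent; 3 /i/ → [+round]; 2 /a/ → [+round]; 1 /j/ transparent; word edge.
From /u/ at 13 rightward: word edge.
From /u/ at 13 leftward: 12 /u/ is itself a trigger — this domain ends here.

2 3 8 9 10 12 13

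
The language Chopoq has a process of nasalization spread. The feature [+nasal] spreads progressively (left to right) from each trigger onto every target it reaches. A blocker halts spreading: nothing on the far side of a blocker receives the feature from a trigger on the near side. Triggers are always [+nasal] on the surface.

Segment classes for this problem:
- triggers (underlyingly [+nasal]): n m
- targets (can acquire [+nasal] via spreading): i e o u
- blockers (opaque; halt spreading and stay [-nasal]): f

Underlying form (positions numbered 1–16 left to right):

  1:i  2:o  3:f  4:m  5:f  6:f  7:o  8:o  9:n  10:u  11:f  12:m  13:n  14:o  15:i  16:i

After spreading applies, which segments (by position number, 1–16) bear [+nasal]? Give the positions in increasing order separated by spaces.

From /m/ at 4 rightward: 5 /f/ blocks.
From /n/ at 9 rightward: 10 /u/ → [+nasal]; 11 /f/ blocks.
From /m/ at 12 rightward: 13 /n/ is itself a trigger — this domain ends here.
From /n/ at 13 rightward: 14 /o/ → [+nasal]; 15 /i/ → [+nasal]; 16 /i/ → [+nasal]; word edge.
Targets with no active source: positions 1 2 7 8 stay [-nasal].

4 9 10 12 13 14 15 16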